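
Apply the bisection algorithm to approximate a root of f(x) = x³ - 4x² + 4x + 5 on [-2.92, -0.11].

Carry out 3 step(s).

f(x) = x³ - 4x² + 4x + 5
Initial interval: [-2.92, -0.11]

Iteration 1:
  c_1 = (-2.920000 + (-0.110000))/2 = -1.515000
  f(c_1) = f(-1.515000) = -13.718166
  f(a) × f(c) ≥ 0, new interval: [-1.515000, -0.110000]
Iteration 2:
  c_2 = (-1.515000 + (-0.110000))/2 = -0.812500
  f(c_2) = f(-0.812500) = -1.427002
  f(a) × f(c) ≥ 0, new interval: [-0.812500, -0.110000]
Iteration 3:
  c_3 = (-0.812500 + (-0.110000))/2 = -0.461250
  f(c_3) = f(-0.461250) = 2.205862
  f(a) × f(c) < 0, new interval: [-0.812500, -0.461250]

After 3 iteration(s), the approximation is c_3 = -0.461250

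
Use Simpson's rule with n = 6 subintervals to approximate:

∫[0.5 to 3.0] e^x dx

f(x) = e^x
a = 0.5, b = 3.0, n = 6
h = (b - a)/n = 0.416667

Simpson's rule: (h/3)[f(x₀) + 4f(x₁) + 2f(x₂) + ... + f(xₙ)]

x_0 = 0.5000, f(x_0) = 1.648721, coefficient = 1
x_1 = 0.9167, f(x_1) = 2.500940, coefficient = 4
x_2 = 1.3333, f(x_2) = 3.793668, coefficient = 2
x_3 = 1.7500, f(x_3) = 5.754603, coefficient = 4
x_4 = 2.1667, f(x_4) = 8.729138, coefficient = 2
x_5 = 2.5833, f(x_5) = 13.241202, coefficient = 4
x_6 = 3.0000, f(x_6) = 20.085537, coefficient = 1

I ≈ (0.416667/3) × 132.766850 = 18.439840
Exact value: 18.436816
Error: 0.003025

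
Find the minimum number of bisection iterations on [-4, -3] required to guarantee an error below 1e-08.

We need (b-a)/2^n ≤ 1e-08
(-3 - (-4))/2^n ≤ 1e-08
1/2^n ≤ 1e-08
2^n ≥ 100000000
n ≥ log₂(100000000) = 26.58
n ≥ 27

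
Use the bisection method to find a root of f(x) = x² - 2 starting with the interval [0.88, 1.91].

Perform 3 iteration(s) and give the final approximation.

f(x) = x² - 2
Initial interval: [0.88, 1.91]

Iteration 1:
  c_1 = (0.880000 + 1.910000)/2 = 1.395000
  f(c_1) = f(1.395000) = -0.053975
  f(a) × f(c) ≥ 0, new interval: [1.395000, 1.910000]
Iteration 2:
  c_2 = (1.395000 + 1.910000)/2 = 1.652500
  f(c_2) = f(1.652500) = 0.730756
  f(a) × f(c) < 0, new interval: [1.395000, 1.652500]
Iteration 3:
  c_3 = (1.395000 + 1.652500)/2 = 1.523750
  f(c_3) = f(1.523750) = 0.321814
  f(a) × f(c) < 0, new interval: [1.395000, 1.523750]

After 3 iteration(s), the approximation is c_3 = 1.523750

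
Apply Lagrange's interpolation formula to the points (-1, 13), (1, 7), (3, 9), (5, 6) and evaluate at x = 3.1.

Lagrange interpolation formula:
P(x) = Σ yᵢ × Lᵢ(x)
where Lᵢ(x) = Π_{j≠i} (x - xⱼ)/(xᵢ - xⱼ)

L_0(3.1) = (3.1 - 1)/(-1 - 1) × (3.1 - 3)/(-1 - 3) × (3.1 - 5)/(-1 - 5) = 0.008313
L_1(3.1) = (3.1 - (-1))/(1 - (-1)) × (3.1 - 3)/(1 - 3) × (3.1 - 5)/(1 - 5) = -0.048688
L_2(3.1) = (3.1 - (-1))/(3 - (-1)) × (3.1 - 1)/(3 - 1) × (3.1 - 5)/(3 - 5) = 1.022437
L_3(3.1) = (3.1 - (-1))/(5 - (-1)) × (3.1 - 1)/(5 - 1) × (3.1 - 3)/(5 - 3) = 0.017938

P(3.1) = 13×L_0(3.1) + 7×L_1(3.1) + 9×L_2(3.1) + 6×L_3(3.1)
P(3.1) = 9.076813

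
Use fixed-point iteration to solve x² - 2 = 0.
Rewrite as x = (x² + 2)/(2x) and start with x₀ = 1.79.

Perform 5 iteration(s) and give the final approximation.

Equation: x² - 2 = 0
Fixed-point form: x = (x² + 2)/(2x)
x₀ = 1.79

x_1 = g(1.790000) = 1.453659
x_2 = g(1.453659) = 1.414749
x_3 = g(1.414749) = 1.414214
x_4 = g(1.414214) = 1.414214
x_5 = g(1.414214) = 1.414214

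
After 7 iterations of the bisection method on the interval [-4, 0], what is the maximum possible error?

Bisection error bound: |error| ≤ (b-a)/2^n
|error| ≤ (0 - (-4))/2^7 = 4/2^7
|error| ≤ 0.0312500000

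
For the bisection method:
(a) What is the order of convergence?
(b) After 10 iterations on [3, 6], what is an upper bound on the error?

(a) Bisection has linear (order 1) convergence; the error is halved each step.

(b) Error bound = (b-a)/2^n = (6 - 3)/2^{10}
    = 3/2^{10}

(a) 1 (linear); (b) error ≤ 2.93e-03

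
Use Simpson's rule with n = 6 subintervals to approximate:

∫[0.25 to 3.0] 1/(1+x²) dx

f(x) = 1/(1+x²)
a = 0.25, b = 3.0, n = 6
h = (b - a)/n = 0.458333

Simpson's rule: (h/3)[f(x₀) + 4f(x₁) + 2f(x₂) + ... + f(xₙ)]

x_0 = 0.2500, f(x_0) = 0.941176, coefficient = 1
x_1 = 0.7083, f(x_1) = 0.665896, coefficient = 4
x_2 = 1.1667, f(x_2) = 0.423529, coefficient = 2
x_3 = 1.6250, f(x_3) = 0.274678, coefficient = 4
x_4 = 2.0833, f(x_4) = 0.187256, coefficient = 2
x_5 = 2.5417, f(x_5) = 0.134047, coefficient = 4
x_6 = 3.0000, f(x_6) = 0.100000, coefficient = 1

I ≈ (0.458333/3) × 6.561232 = 1.002410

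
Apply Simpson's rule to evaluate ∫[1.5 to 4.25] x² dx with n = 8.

f(x) = x²
a = 1.5, b = 4.25, n = 8
h = (b - a)/n = 0.343750

Simpson's rule: (h/3)[f(x₀) + 4f(x₁) + 2f(x₂) + ... + f(xₙ)]

x_0 = 1.5000, f(x_0) = 2.250000, coefficient = 1
x_1 = 1.8438, f(x_1) = 3.399414, coefficient = 4
x_2 = 2.1875, f(x_2) = 4.785156, coefficient = 2
x_3 = 2.5312, f(x_3) = 6.407227, coefficient = 4
x_4 = 2.8750, f(x_4) = 8.265625, coefficient = 2
x_5 = 3.2188, f(x_5) = 10.360352, coefficient = 4
x_6 = 3.5625, f(x_6) = 12.691406, coefficient = 2
x_7 = 3.9062, f(x_7) = 15.258789, coefficient = 4
x_8 = 4.2500, f(x_8) = 18.062500, coefficient = 1

I ≈ (0.343750/3) × 213.500000 = 24.463542
Exact value: 24.463542
Error: 0.000000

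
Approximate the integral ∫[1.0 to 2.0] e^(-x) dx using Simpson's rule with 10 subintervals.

f(x) = e^(-x)
a = 1.0, b = 2.0, n = 10
h = (b - a)/n = 0.100000

Simpson's rule: (h/3)[f(x₀) + 4f(x₁) + 2f(x₂) + ... + f(xₙ)]

x_0 = 1.0000, f(x_0) = 0.367879, coefficient = 1
x_1 = 1.1000, f(x_1) = 0.332871, coefficient = 4
x_2 = 1.2000, f(x_2) = 0.301194, coefficient = 2
x_3 = 1.3000, f(x_3) = 0.272532, coefficient = 4
x_4 = 1.4000, f(x_4) = 0.246597, coefficient = 2
x_5 = 1.5000, f(x_5) = 0.223130, coefficient = 4
x_6 = 1.6000, f(x_6) = 0.201897, coefficient = 2
x_7 = 1.7000, f(x_7) = 0.182684, coefficient = 4
x_8 = 1.8000, f(x_8) = 0.165299, coefficient = 2
x_9 = 1.9000, f(x_9) = 0.149569, coefficient = 4
x_10 = 2.0000, f(x_10) = 0.135335, coefficient = 1

I ≈ (0.100000/3) × 6.976329 = 0.232544
Exact value: 0.232544
Error: 0.000000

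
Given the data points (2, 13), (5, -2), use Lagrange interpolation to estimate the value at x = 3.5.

Lagrange interpolation formula:
P(x) = Σ yᵢ × Lᵢ(x)
where Lᵢ(x) = Π_{j≠i} (x - xⱼ)/(xᵢ - xⱼ)

L_0(3.5) = (3.5 - 5)/(2 - 5) = 0.500000
L_1(3.5) = (3.5 - 2)/(5 - 2) = 0.500000

P(3.5) = 13×L_0(3.5) + (-2)×L_1(3.5)
P(3.5) = 5.500000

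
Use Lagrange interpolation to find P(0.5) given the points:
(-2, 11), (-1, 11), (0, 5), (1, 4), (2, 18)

Lagrange interpolation formula:
P(x) = Σ yᵢ × Lᵢ(x)
where Lᵢ(x) = Π_{j≠i} (x - xⱼ)/(xᵢ - xⱼ)

L_0(0.5) = (0.5 - (-1))/(-2 - (-1)) × (0.5 - 0)/(-2 - 0) × (0.5 - 1)/(-2 - 1) × (0.5 - 2)/(-2 - 2) = 0.023438
L_1(0.5) = (0.5 - (-2))/(-1 - (-2)) × (0.5 - 0)/(-1 - 0) × (0.5 - 1)/(-1 - 1) × (0.5 - 2)/(-1 - 2) = -0.156250
L_2(0.5) = (0.5 - (-2))/(0 - (-2)) × (0.5 - (-1))/(0 - (-1)) × (0.5 - 1)/(0 - 1) × (0.5 - 2)/(0 - 2) = 0.703125
L_3(0.5) = (0.5 - (-2))/(1 - (-2)) × (0.5 - (-1))/(1 - (-1)) × (0.5 - 0)/(1 - 0) × (0.5 - 2)/(1 - 2) = 0.468750
L_4(0.5) = (0.5 - (-2))/(2 - (-2)) × (0.5 - (-1))/(2 - (-1)) × (0.5 - 0)/(2 - 0) × (0.5 - 1)/(2 - 1) = -0.039062

P(0.5) = 11×L_0(0.5) + 11×L_1(0.5) + 5×L_2(0.5) + 4×L_3(0.5) + 18×L_4(0.5)
P(0.5) = 3.226562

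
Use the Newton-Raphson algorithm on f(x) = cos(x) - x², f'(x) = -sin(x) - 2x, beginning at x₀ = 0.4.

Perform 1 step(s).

f(x) = cos(x) - x²
f'(x) = -sin(x) - 2x
x₀ = 0.4

Newton-Raphson formula: x_{n+1} = x_n - f(x_n)/f'(x_n)

Iteration 1:
  f(0.400000) = 0.761061
  f'(0.400000) = -1.189418
  x_1 = 0.400000 - 0.761061/(-1.189418) = 1.039860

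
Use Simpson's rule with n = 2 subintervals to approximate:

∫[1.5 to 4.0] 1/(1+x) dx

f(x) = 1/(1+x)
a = 1.5, b = 4.0, n = 2
h = (b - a)/n = 1.250000

Simpson's rule: (h/3)[f(x₀) + 4f(x₁) + 2f(x₂) + ... + f(xₙ)]

x_0 = 1.5000, f(x_0) = 0.400000, coefficient = 1
x_1 = 2.7500, f(x_1) = 0.266667, coefficient = 4
x_2 = 4.0000, f(x_2) = 0.200000, coefficient = 1

I ≈ (1.250000/3) × 1.666667 = 0.694444
Exact value: 0.693147
Error: 0.001297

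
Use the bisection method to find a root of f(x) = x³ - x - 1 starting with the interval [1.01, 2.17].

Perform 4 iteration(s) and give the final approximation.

f(x) = x³ - x - 1
Initial interval: [1.01, 2.17]

Iteration 1:
  c_1 = (1.010000 + 2.170000)/2 = 1.590000
  f(c_1) = f(1.590000) = 1.429679
  f(a) × f(c) < 0, new interval: [1.010000, 1.590000]
Iteration 2:
  c_2 = (1.010000 + 1.590000)/2 = 1.300000
  f(c_2) = f(1.300000) = -0.103000
  f(a) × f(c) ≥ 0, new interval: [1.300000, 1.590000]
Iteration 3:
  c_3 = (1.300000 + 1.590000)/2 = 1.445000
  f(c_3) = f(1.445000) = 0.572196
  f(a) × f(c) < 0, new interval: [1.300000, 1.445000]
Iteration 4:
  c_4 = (1.300000 + 1.445000)/2 = 1.372500
  f(c_4) = f(1.372500) = 0.212955
  f(a) × f(c) < 0, new interval: [1.300000, 1.372500]

After 4 iteration(s), the approximation is c_4 = 1.372500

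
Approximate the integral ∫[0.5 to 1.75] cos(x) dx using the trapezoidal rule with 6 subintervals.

f(x) = cos(x)
a = 0.5, b = 1.75, n = 6
h = (b - a)/n = 0.208333

Trapezoidal rule: (h/2)[f(x₀) + 2f(x₁) + 2f(x₂) + ... + f(xₙ)]

x_0 = 0.5000, f(x_0) = 0.877583, coefficient = 1
x_1 = 0.7083, f(x_1) = 0.759447, coefficient = 2
x_2 = 0.9167, f(x_2) = 0.608469, coefficient = 2
x_3 = 1.1250, f(x_3) = 0.431177, coefficient = 2
x_4 = 1.3333, f(x_4) = 0.235238, coefficient = 2
x_5 = 1.5417, f(x_5) = 0.029126, coefficient = 2
x_6 = 1.7500, f(x_6) = -0.178246, coefficient = 1

I ≈ (0.208333/2) × 4.826248 = 0.502734
Exact value: 0.504560
Error: 0.001826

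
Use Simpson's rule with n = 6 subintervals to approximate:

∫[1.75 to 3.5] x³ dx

f(x) = x³
a = 1.75, b = 3.5, n = 6
h = (b - a)/n = 0.291667

Simpson's rule: (h/3)[f(x₀) + 4f(x₁) + 2f(x₂) + ... + f(xₙ)]

x_0 = 1.7500, f(x_0) = 5.359375, coefficient = 1
x_1 = 2.0417, f(x_1) = 8.510489, coefficient = 4
x_2 = 2.3333, f(x_2) = 12.703704, coefficient = 2
x_3 = 2.6250, f(x_3) = 18.087891, coefficient = 4
x_4 = 2.9167, f(x_4) = 24.811921, coefficient = 2
x_5 = 3.2083, f(x_5) = 33.024667, coefficient = 4
x_6 = 3.5000, f(x_6) = 42.875000, coefficient = 1

I ≈ (0.291667/3) × 361.757812 = 35.170898
Exact value: 35.170898
Error: 0.000000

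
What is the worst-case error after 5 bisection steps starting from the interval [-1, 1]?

Bisection error bound: |error| ≤ (b-a)/2^n
|error| ≤ (1 - (-1))/2^5 = 2/2^5
|error| ≤ 0.0625000000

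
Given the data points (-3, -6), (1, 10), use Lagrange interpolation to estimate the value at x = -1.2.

Lagrange interpolation formula:
P(x) = Σ yᵢ × Lᵢ(x)
where Lᵢ(x) = Π_{j≠i} (x - xⱼ)/(xᵢ - xⱼ)

L_0(-1.2) = (-1.2 - 1)/(-3 - 1) = 0.550000
L_1(-1.2) = (-1.2 - (-3))/(1 - (-3)) = 0.450000

P(-1.2) = (-6)×L_0(-1.2) + 10×L_1(-1.2)
P(-1.2) = 1.200000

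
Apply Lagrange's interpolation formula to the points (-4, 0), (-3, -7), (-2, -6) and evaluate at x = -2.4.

Lagrange interpolation formula:
P(x) = Σ yᵢ × Lᵢ(x)
where Lᵢ(x) = Π_{j≠i} (x - xⱼ)/(xᵢ - xⱼ)

L_0(-2.4) = (-2.4 - (-3))/(-4 - (-3)) × (-2.4 - (-2))/(-4 - (-2)) = -0.120000
L_1(-2.4) = (-2.4 - (-4))/(-3 - (-4)) × (-2.4 - (-2))/(-3 - (-2)) = 0.640000
L_2(-2.4) = (-2.4 - (-4))/(-2 - (-4)) × (-2.4 - (-3))/(-2 - (-3)) = 0.480000

P(-2.4) = 0×L_0(-2.4) + (-7)×L_1(-2.4) + (-6)×L_2(-2.4)
P(-2.4) = -7.360000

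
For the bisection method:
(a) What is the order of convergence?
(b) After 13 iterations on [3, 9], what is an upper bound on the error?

(a) Bisection has linear (order 1) convergence; the error is halved each step.

(b) Error bound = (b-a)/2^n = (9 - 3)/2^{13}
    = 6/2^{13}

(a) 1 (linear); (b) error ≤ 7.32e-04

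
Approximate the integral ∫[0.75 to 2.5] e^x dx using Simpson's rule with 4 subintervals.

f(x) = e^x
a = 0.75, b = 2.5, n = 4
h = (b - a)/n = 0.437500

Simpson's rule: (h/3)[f(x₀) + 4f(x₁) + 2f(x₂) + ... + f(xₙ)]

x_0 = 0.7500, f(x_0) = 2.117000, coefficient = 1
x_1 = 1.1875, f(x_1) = 3.278874, coefficient = 4
x_2 = 1.6250, f(x_2) = 5.078419, coefficient = 2
x_3 = 2.0625, f(x_3) = 7.865609, coefficient = 4
x_4 = 2.5000, f(x_4) = 12.182494, coefficient = 1

I ≈ (0.437500/3) × 69.034264 = 10.067497
Exact value: 10.065494
Error: 0.002003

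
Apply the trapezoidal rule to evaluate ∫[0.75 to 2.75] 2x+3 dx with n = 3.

f(x) = 2x+3
a = 0.75, b = 2.75, n = 3
h = (b - a)/n = 0.666667

Trapezoidal rule: (h/2)[f(x₀) + 2f(x₁) + 2f(x₂) + ... + f(xₙ)]

x_0 = 0.7500, f(x_0) = 4.500000, coefficient = 1
x_1 = 1.4167, f(x_1) = 5.833333, coefficient = 2
x_2 = 2.0833, f(x_2) = 7.166667, coefficient = 2
x_3 = 2.7500, f(x_3) = 8.500000, coefficient = 1

I ≈ (0.666667/2) × 39.000000 = 13.000000
Exact value: 13.000000
Error: 0.000000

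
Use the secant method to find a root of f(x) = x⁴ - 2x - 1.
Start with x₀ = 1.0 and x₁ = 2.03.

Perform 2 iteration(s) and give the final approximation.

f(x) = x⁴ - 2x - 1
x₀ = 1.0, x₁ = 2.03

Secant formula: x_{n+1} = x_n - f(x_n)(x_n - x_{n-1})/(f(x_n) - f(x_{n-1}))

Iteration 1:
  f(1.000000) = -2.000000
  f(2.030000) = 11.921817
  x_2 = 2.030000 - 11.921817×(2.030000 - 1.000000)/(11.921817 - (-2.000000))
       = 1.147969
Iteration 2:
  f(2.030000) = 11.921817
  f(1.147969) = -1.559254
  x_3 = 1.147969 - (-1.559254)×(1.147969 - 2.030000)/(-1.559254 - 11.921817)
       = 1.249987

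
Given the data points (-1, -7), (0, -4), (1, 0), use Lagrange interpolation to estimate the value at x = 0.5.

Lagrange interpolation formula:
P(x) = Σ yᵢ × Lᵢ(x)
where Lᵢ(x) = Π_{j≠i} (x - xⱼ)/(xᵢ - xⱼ)

L_0(0.5) = (0.5 - 0)/(-1 - 0) × (0.5 - 1)/(-1 - 1) = -0.125000
L_1(0.5) = (0.5 - (-1))/(0 - (-1)) × (0.5 - 1)/(0 - 1) = 0.750000
L_2(0.5) = (0.5 - (-1))/(1 - (-1)) × (0.5 - 0)/(1 - 0) = 0.375000

P(0.5) = (-7)×L_0(0.5) + (-4)×L_1(0.5) + 0×L_2(0.5)
P(0.5) = -2.125000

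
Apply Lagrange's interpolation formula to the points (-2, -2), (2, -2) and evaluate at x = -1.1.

Lagrange interpolation formula:
P(x) = Σ yᵢ × Lᵢ(x)
where Lᵢ(x) = Π_{j≠i} (x - xⱼ)/(xᵢ - xⱼ)

L_0(-1.1) = (-1.1 - 2)/(-2 - 2) = 0.775000
L_1(-1.1) = (-1.1 - (-2))/(2 - (-2)) = 0.225000

P(-1.1) = (-2)×L_0(-1.1) + (-2)×L_1(-1.1)
P(-1.1) = -2.000000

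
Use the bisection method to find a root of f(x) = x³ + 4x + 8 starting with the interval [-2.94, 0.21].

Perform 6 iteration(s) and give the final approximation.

f(x) = x³ + 4x + 8
Initial interval: [-2.94, 0.21]

Iteration 1:
  c_1 = (-2.940000 + 0.210000)/2 = -1.365000
  f(c_1) = f(-1.365000) = -0.003302
  f(a) × f(c) ≥ 0, new interval: [-1.365000, 0.210000]
Iteration 2:
  c_2 = (-1.365000 + 0.210000)/2 = -0.577500
  f(c_2) = f(-0.577500) = 5.497400
  f(a) × f(c) < 0, new interval: [-1.365000, -0.577500]
Iteration 3:
  c_3 = (-1.365000 + (-0.577500))/2 = -0.971250
  f(c_3) = f(-0.971250) = 3.198794
  f(a) × f(c) < 0, new interval: [-1.365000, -0.971250]
Iteration 4:
  c_4 = (-1.365000 + (-0.971250))/2 = -1.168125
  f(c_4) = f(-1.168125) = 1.733575
  f(a) × f(c) < 0, new interval: [-1.365000, -1.168125]
Iteration 5:
  c_5 = (-1.365000 + (-1.168125))/2 = -1.266563
  f(c_5) = f(-1.266563) = 0.901955
  f(a) × f(c) < 0, new interval: [-1.365000, -1.266563]
Iteration 6:
  c_6 = (-1.365000 + (-1.266563))/2 = -1.315781
  f(c_6) = f(-1.315781) = 0.458889
  f(a) × f(c) < 0, new interval: [-1.365000, -1.315781]

After 6 iteration(s), the approximation is c_6 = -1.315781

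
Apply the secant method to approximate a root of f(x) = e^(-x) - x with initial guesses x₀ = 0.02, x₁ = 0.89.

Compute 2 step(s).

f(x) = e^(-x) - x
x₀ = 0.02, x₁ = 0.89

Secant formula: x_{n+1} = x_n - f(x_n)(x_n - x_{n-1})/(f(x_n) - f(x_{n-1}))

Iteration 1:
  f(0.020000) = 0.960199
  f(0.890000) = -0.479344
  x_2 = 0.890000 - (-0.479344)×(0.890000 - 0.020000)/(-0.479344 - 0.960199)
       = 0.600304
Iteration 2:
  f(0.890000) = -0.479344
  f(0.600304) = -0.051660
  x_3 = 0.600304 - (-0.051660)×(0.600304 - 0.890000)/(-0.051660 - (-0.479344))
       = 0.565312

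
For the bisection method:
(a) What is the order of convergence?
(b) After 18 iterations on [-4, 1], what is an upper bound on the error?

(a) Bisection has linear (order 1) convergence; the error is halved each step.

(b) Error bound = (b-a)/2^n = (1 - (-4))/2^{18}
    = 5/2^{18}

(a) 1 (linear); (b) error ≤ 1.91e-05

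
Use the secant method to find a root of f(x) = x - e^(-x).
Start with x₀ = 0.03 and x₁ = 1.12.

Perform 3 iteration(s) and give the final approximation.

f(x) = x - e^(-x)
x₀ = 0.03, x₁ = 1.12

Secant formula: x_{n+1} = x_n - f(x_n)(x_n - x_{n-1})/(f(x_n) - f(x_{n-1}))

Iteration 1:
  f(0.030000) = -0.940446
  f(1.120000) = 0.793720
  x_2 = 1.120000 - 0.793720×(1.120000 - 0.030000)/(0.793720 - (-0.940446))
       = 0.621112
Iteration 2:
  f(1.120000) = 0.793720
  f(0.621112) = 0.083765
  x_3 = 0.621112 - 0.083765×(0.621112 - 1.120000)/(0.083765 - 0.793720)
       = 0.562250
Iteration 3:
  f(0.621112) = 0.083765
  f(0.562250) = -0.007676
  x_4 = 0.562250 - (-0.007676)×(0.562250 - 0.621112)/(-0.007676 - 0.083765)
       = 0.567191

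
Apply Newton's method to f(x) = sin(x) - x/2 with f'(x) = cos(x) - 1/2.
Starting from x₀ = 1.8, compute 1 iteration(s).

f(x) = sin(x) - x/2
f'(x) = cos(x) - 1/2
x₀ = 1.8

Newton-Raphson formula: x_{n+1} = x_n - f(x_n)/f'(x_n)

Iteration 1:
  f(1.800000) = 0.073848
  f'(1.800000) = -0.727202
  x_1 = 1.800000 - 0.073848/(-0.727202) = 1.901550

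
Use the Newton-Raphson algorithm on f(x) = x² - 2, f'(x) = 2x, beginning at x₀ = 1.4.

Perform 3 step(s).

f(x) = x² - 2
f'(x) = 2x
x₀ = 1.4

Newton-Raphson formula: x_{n+1} = x_n - f(x_n)/f'(x_n)

Iteration 1:
  f(1.400000) = -0.040000
  f'(1.400000) = 2.800000
  x_1 = 1.400000 - (-0.040000)/2.800000 = 1.414286
Iteration 2:
  f(1.414286) = 0.000204
  f'(1.414286) = 2.828571
  x_2 = 1.414286 - 0.000204/2.828571 = 1.414214
Iteration 3:
  f(1.414214) = 0.000000
  f'(1.414214) = 2.828427
  x_3 = 1.414214 - 0.000000/2.828427 = 1.414214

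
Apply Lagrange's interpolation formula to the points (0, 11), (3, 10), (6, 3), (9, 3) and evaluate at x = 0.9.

Lagrange interpolation formula:
P(x) = Σ yᵢ × Lᵢ(x)
where Lᵢ(x) = Π_{j≠i} (x - xⱼ)/(xᵢ - xⱼ)

L_0(0.9) = (0.9 - 3)/(0 - 3) × (0.9 - 6)/(0 - 6) × (0.9 - 9)/(0 - 9) = 0.535500
L_1(0.9) = (0.9 - 0)/(3 - 0) × (0.9 - 6)/(3 - 6) × (0.9 - 9)/(3 - 9) = 0.688500
L_2(0.9) = (0.9 - 0)/(6 - 0) × (0.9 - 3)/(6 - 3) × (0.9 - 9)/(6 - 9) = -0.283500
L_3(0.9) = (0.9 - 0)/(9 - 0) × (0.9 - 3)/(9 - 3) × (0.9 - 6)/(9 - 6) = 0.059500

P(0.9) = 11×L_0(0.9) + 10×L_1(0.9) + 3×L_2(0.9) + 3×L_3(0.9)
P(0.9) = 12.103500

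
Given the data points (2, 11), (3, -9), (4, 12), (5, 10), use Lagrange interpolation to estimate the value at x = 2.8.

Lagrange interpolation formula:
P(x) = Σ yᵢ × Lᵢ(x)
where Lᵢ(x) = Π_{j≠i} (x - xⱼ)/(xᵢ - xⱼ)

L_0(2.8) = (2.8 - 3)/(2 - 3) × (2.8 - 4)/(2 - 4) × (2.8 - 5)/(2 - 5) = 0.088000
L_1(2.8) = (2.8 - 2)/(3 - 2) × (2.8 - 4)/(3 - 4) × (2.8 - 5)/(3 - 5) = 1.056000
L_2(2.8) = (2.8 - 2)/(4 - 2) × (2.8 - 3)/(4 - 3) × (2.8 - 5)/(4 - 5) = -0.176000
L_3(2.8) = (2.8 - 2)/(5 - 2) × (2.8 - 3)/(5 - 3) × (2.8 - 4)/(5 - 4) = 0.032000

P(2.8) = 11×L_0(2.8) + (-9)×L_1(2.8) + 12×L_2(2.8) + 10×L_3(2.8)
P(2.8) = -10.328000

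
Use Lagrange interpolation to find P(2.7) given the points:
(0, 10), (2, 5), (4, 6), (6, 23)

Lagrange interpolation formula:
P(x) = Σ yᵢ × Lᵢ(x)
where Lᵢ(x) = Π_{j≠i} (x - xⱼ)/(xᵢ - xⱼ)

L_0(2.7) = (2.7 - 2)/(0 - 2) × (2.7 - 4)/(0 - 4) × (2.7 - 6)/(0 - 6) = -0.062563
L_1(2.7) = (2.7 - 0)/(2 - 0) × (2.7 - 4)/(2 - 4) × (2.7 - 6)/(2 - 6) = 0.723937
L_2(2.7) = (2.7 - 0)/(4 - 0) × (2.7 - 2)/(4 - 2) × (2.7 - 6)/(4 - 6) = 0.389813
L_3(2.7) = (2.7 - 0)/(6 - 0) × (2.7 - 2)/(6 - 2) × (2.7 - 4)/(6 - 4) = -0.051188

P(2.7) = 10×L_0(2.7) + 5×L_1(2.7) + 6×L_2(2.7) + 23×L_3(2.7)
P(2.7) = 4.155625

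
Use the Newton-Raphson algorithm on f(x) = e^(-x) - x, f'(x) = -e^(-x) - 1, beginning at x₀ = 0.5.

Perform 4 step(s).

f(x) = e^(-x) - x
f'(x) = -e^(-x) - 1
x₀ = 0.5

Newton-Raphson formula: x_{n+1} = x_n - f(x_n)/f'(x_n)

Iteration 1:
  f(0.500000) = 0.106531
  f'(0.500000) = -1.606531
  x_1 = 0.500000 - 0.106531/(-1.606531) = 0.566311
Iteration 2:
  f(0.566311) = 0.001305
  f'(0.566311) = -1.567616
  x_2 = 0.566311 - 0.001305/(-1.567616) = 0.567143
Iteration 3:
  f(0.567143) = 0.000000
  f'(0.567143) = -1.567143
  x_3 = 0.567143 - 0.000000/(-1.567143) = 0.567143
Iteration 4:
  f(0.567143) = 0.000000
  f'(0.567143) = -1.567143
  x_4 = 0.567143 - 0.000000/(-1.567143) = 0.567143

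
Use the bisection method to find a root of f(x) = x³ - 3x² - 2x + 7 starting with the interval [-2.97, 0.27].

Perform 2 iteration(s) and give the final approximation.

f(x) = x³ - 3x² - 2x + 7
Initial interval: [-2.97, 0.27]

Iteration 1:
  c_1 = (-2.970000 + 0.270000)/2 = -1.350000
  f(c_1) = f(-1.350000) = 1.772125
  f(a) × f(c) < 0, new interval: [-2.970000, -1.350000]
Iteration 2:
  c_2 = (-2.970000 + (-1.350000))/2 = -2.160000
  f(c_2) = f(-2.160000) = -12.754496
  f(a) × f(c) ≥ 0, new interval: [-2.160000, -1.350000]

After 2 iteration(s), the approximation is c_2 = -2.160000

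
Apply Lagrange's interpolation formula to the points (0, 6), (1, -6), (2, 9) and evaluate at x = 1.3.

Lagrange interpolation formula:
P(x) = Σ yᵢ × Lᵢ(x)
where Lᵢ(x) = Π_{j≠i} (x - xⱼ)/(xᵢ - xⱼ)

L_0(1.3) = (1.3 - 1)/(0 - 1) × (1.3 - 2)/(0 - 2) = -0.105000
L_1(1.3) = (1.3 - 0)/(1 - 0) × (1.3 - 2)/(1 - 2) = 0.910000
L_2(1.3) = (1.3 - 0)/(2 - 0) × (1.3 - 1)/(2 - 1) = 0.195000

P(1.3) = 6×L_0(1.3) + (-6)×L_1(1.3) + 9×L_2(1.3)
P(1.3) = -4.335000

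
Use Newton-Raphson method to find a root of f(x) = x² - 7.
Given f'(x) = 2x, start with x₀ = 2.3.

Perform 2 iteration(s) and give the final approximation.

f(x) = x² - 7
f'(x) = 2x
x₀ = 2.3

Newton-Raphson formula: x_{n+1} = x_n - f(x_n)/f'(x_n)

Iteration 1:
  f(2.300000) = -1.710000
  f'(2.300000) = 4.600000
  x_1 = 2.300000 - (-1.710000)/4.600000 = 2.671739
Iteration 2:
  f(2.671739) = 0.138190
  f'(2.671739) = 5.343478
  x_2 = 2.671739 - 0.138190/5.343478 = 2.645878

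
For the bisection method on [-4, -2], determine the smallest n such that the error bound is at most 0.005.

We need (b-a)/2^n ≤ 0.005
(-2 - (-4))/2^n ≤ 0.005
2/2^n ≤ 0.005
2^n ≥ 400
n ≥ log₂(400) = 8.64
n ≥ 9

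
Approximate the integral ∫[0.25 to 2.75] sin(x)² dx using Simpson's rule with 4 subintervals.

f(x) = sin(x)²
a = 0.25, b = 2.75, n = 4
h = (b - a)/n = 0.625000

Simpson's rule: (h/3)[f(x₀) + 4f(x₁) + 2f(x₂) + ... + f(xₙ)]

x_0 = 0.2500, f(x_0) = 0.061209, coefficient = 1
x_1 = 0.8750, f(x_1) = 0.589123, coefficient = 4
x_2 = 1.5000, f(x_2) = 0.994996, coefficient = 2
x_3 = 2.1250, f(x_3) = 0.723044, coefficient = 4
x_4 = 2.7500, f(x_4) = 0.145665, coefficient = 1

I ≈ (0.625000/3) × 7.445533 = 1.551153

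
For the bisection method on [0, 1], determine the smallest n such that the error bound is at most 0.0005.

We need (b-a)/2^n ≤ 0.0005
(1 - 0)/2^n ≤ 0.0005
1/2^n ≤ 0.0005
2^n ≥ 2000
n ≥ log₂(2000) = 10.97
n ≥ 11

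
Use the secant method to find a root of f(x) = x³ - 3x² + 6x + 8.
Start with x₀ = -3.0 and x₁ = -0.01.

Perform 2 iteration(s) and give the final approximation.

f(x) = x³ - 3x² + 6x + 8
x₀ = -3.0, x₁ = -0.01

Secant formula: x_{n+1} = x_n - f(x_n)(x_n - x_{n-1})/(f(x_n) - f(x_{n-1}))

Iteration 1:
  f(-3.000000) = -64.000000
  f(-0.010000) = 7.939699
  x_2 = -0.010000 - 7.939699×(-0.010000 - (-3.000000))/(7.939699 - (-64.000000))
       = -0.339994
Iteration 2:
  f(-0.010000) = 7.939699
  f(-0.339994) = 5.573943
  x_3 = -0.339994 - 5.573943×(-0.339994 - (-0.010000))/(5.573943 - 7.939699)
       = -1.117492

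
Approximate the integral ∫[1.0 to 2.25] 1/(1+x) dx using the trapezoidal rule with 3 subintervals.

f(x) = 1/(1+x)
a = 1.0, b = 2.25, n = 3
h = (b - a)/n = 0.416667

Trapezoidal rule: (h/2)[f(x₀) + 2f(x₁) + 2f(x₂) + ... + f(xₙ)]

x_0 = 1.0000, f(x_0) = 0.500000, coefficient = 1
x_1 = 1.4167, f(x_1) = 0.413793, coefficient = 2
x_2 = 1.8333, f(x_2) = 0.352941, coefficient = 2
x_3 = 2.2500, f(x_3) = 0.307692, coefficient = 1

I ≈ (0.416667/2) × 2.341161 = 0.487742
Exact value: 0.485508
Error: 0.002234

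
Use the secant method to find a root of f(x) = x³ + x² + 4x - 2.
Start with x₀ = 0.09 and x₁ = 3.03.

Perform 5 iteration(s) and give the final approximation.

f(x) = x³ + x² + 4x - 2
x₀ = 0.09, x₁ = 3.03

Secant formula: x_{n+1} = x_n - f(x_n)(x_n - x_{n-1})/(f(x_n) - f(x_{n-1}))

Iteration 1:
  f(0.090000) = -1.631171
  f(3.030000) = 47.119027
  x_2 = 3.030000 - 47.119027×(3.030000 - 0.090000)/(47.119027 - (-1.631171))
       = 0.188372
Iteration 2:
  f(3.030000) = 47.119027
  f(0.188372) = -1.204345
  x_3 = 0.188372 - (-1.204345)×(0.188372 - 3.030000)/(-1.204345 - 47.119027)
       = 0.259193
Iteration 3:
  f(0.188372) = -1.204345
  f(0.259193) = -0.878636
  x_4 = 0.259193 - (-0.878636)×(0.259193 - 0.188372)/(-0.878636 - (-1.204345))
       = 0.450240
Iteration 4:
  f(0.259193) = -0.878636
  f(0.450240) = 0.094945
  x_5 = 0.450240 - 0.094945×(0.450240 - 0.259193)/(0.094945 - (-0.878636))
       = 0.431608
Iteration 5:
  f(0.450240) = 0.094945
  f(0.431608) = -0.006878
  x_6 = 0.431608 - (-0.006878)×(0.431608 - 0.450240)/(-0.006878 - 0.094945)
       = 0.432867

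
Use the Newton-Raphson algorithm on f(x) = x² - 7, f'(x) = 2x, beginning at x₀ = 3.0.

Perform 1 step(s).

f(x) = x² - 7
f'(x) = 2x
x₀ = 3.0

Newton-Raphson formula: x_{n+1} = x_n - f(x_n)/f'(x_n)

Iteration 1:
  f(3.000000) = 2.000000
  f'(3.000000) = 6.000000
  x_1 = 3.000000 - 2.000000/6.000000 = 2.666667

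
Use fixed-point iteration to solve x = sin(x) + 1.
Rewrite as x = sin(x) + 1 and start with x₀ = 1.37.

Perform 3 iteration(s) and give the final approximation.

Equation: x = sin(x) + 1
Fixed-point form: x = sin(x) + 1
x₀ = 1.37

x_1 = g(1.370000) = 1.979908
x_2 = g(1.979908) = 1.917475
x_3 = g(1.917475) = 1.940507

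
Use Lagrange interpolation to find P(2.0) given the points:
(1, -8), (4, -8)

Lagrange interpolation formula:
P(x) = Σ yᵢ × Lᵢ(x)
where Lᵢ(x) = Π_{j≠i} (x - xⱼ)/(xᵢ - xⱼ)

L_0(2.0) = (2.0 - 4)/(1 - 4) = 0.666667
L_1(2.0) = (2.0 - 1)/(4 - 1) = 0.333333

P(2.0) = (-8)×L_0(2.0) + (-8)×L_1(2.0)
P(2.0) = -8.000000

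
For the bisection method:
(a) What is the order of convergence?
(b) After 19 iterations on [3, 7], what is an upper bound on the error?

(a) Bisection has linear (order 1) convergence; the error is halved each step.

(b) Error bound = (b-a)/2^n = (7 - 3)/2^{19}
    = 4/2^{19}

(a) 1 (linear); (b) error ≤ 7.63e-06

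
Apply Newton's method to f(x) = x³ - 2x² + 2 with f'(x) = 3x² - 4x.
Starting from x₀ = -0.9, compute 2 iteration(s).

f(x) = x³ - 2x² + 2
f'(x) = 3x² - 4x
x₀ = -0.9

Newton-Raphson formula: x_{n+1} = x_n - f(x_n)/f'(x_n)

Iteration 1:
  f(-0.900000) = -0.349000
  f'(-0.900000) = 6.030000
  x_1 = -0.900000 - (-0.349000)/6.030000 = -0.842123
Iteration 2:
  f(-0.842123) = -0.015550
  f'(-0.842123) = 5.496003
  x_2 = -0.842123 - (-0.015550)/5.496003 = -0.839293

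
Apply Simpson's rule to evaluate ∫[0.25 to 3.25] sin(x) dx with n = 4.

f(x) = sin(x)
a = 0.25, b = 3.25, n = 4
h = (b - a)/n = 0.750000

Simpson's rule: (h/3)[f(x₀) + 4f(x₁) + 2f(x₂) + ... + f(xₙ)]

x_0 = 0.2500, f(x_0) = 0.247404, coefficient = 1
x_1 = 1.0000, f(x_1) = 0.841471, coefficient = 4
x_2 = 1.7500, f(x_2) = 0.983986, coefficient = 2
x_3 = 2.5000, f(x_3) = 0.598472, coefficient = 4
x_4 = 3.2500, f(x_4) = -0.108195, coefficient = 1

I ≈ (0.750000/3) × 7.866953 = 1.966738
Exact value: 1.963042
Error: 0.003696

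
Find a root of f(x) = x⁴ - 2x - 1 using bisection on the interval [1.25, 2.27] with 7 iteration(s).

f(x) = x⁴ - 2x - 1
Initial interval: [1.25, 2.27]

Iteration 1:
  c_1 = (1.250000 + 2.270000)/2 = 1.760000
  f(c_1) = f(1.760000) = 5.075126
  f(a) × f(c) < 0, new interval: [1.250000, 1.760000]
Iteration 2:
  c_2 = (1.250000 + 1.760000)/2 = 1.505000
  f(c_2) = f(1.505000) = 1.120338
  f(a) × f(c) < 0, new interval: [1.250000, 1.505000]
Iteration 3:
  c_3 = (1.250000 + 1.505000)/2 = 1.377500
  f(c_3) = f(1.377500) = -0.154470
  f(a) × f(c) ≥ 0, new interval: [1.377500, 1.505000]
Iteration 4:
  c_4 = (1.377500 + 1.505000)/2 = 1.441250
  f(c_4) = f(1.441250) = 0.432266
  f(a) × f(c) < 0, new interval: [1.377500, 1.441250]
Iteration 5:
  c_5 = (1.377500 + 1.441250)/2 = 1.409375
  f(c_5) = f(1.409375) = 0.126788
  f(a) × f(c) < 0, new interval: [1.377500, 1.409375]
Iteration 6:
  c_6 = (1.377500 + 1.409375)/2 = 1.393437
  f(c_6) = f(1.393437) = -0.016800
  f(a) × f(c) ≥ 0, new interval: [1.393437, 1.409375]
Iteration 7:
  c_7 = (1.393437 + 1.409375)/2 = 1.401406
  f(c_7) = f(1.401406) = 0.054246
  f(a) × f(c) < 0, new interval: [1.393437, 1.401406]

After 7 iteration(s), the approximation is c_7 = 1.401406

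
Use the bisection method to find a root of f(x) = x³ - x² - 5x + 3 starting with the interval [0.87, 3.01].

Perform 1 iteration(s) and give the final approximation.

f(x) = x³ - x² - 5x + 3
Initial interval: [0.87, 3.01]

Iteration 1:
  c_1 = (0.870000 + 3.010000)/2 = 1.940000
  f(c_1) = f(1.940000) = -3.162216
  f(a) × f(c) ≥ 0, new interval: [1.940000, 3.010000]

After 1 iteration(s), the approximation is c_1 = 1.940000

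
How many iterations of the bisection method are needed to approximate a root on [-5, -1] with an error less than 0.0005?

We need (b-a)/2^n ≤ 0.0005
(-1 - (-5))/2^n ≤ 0.0005
4/2^n ≤ 0.0005
2^n ≥ 8000
n ≥ log₂(8000) = 12.97
n ≥ 13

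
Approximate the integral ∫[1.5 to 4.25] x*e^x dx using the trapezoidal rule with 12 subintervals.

f(x) = x*e^x
a = 1.5, b = 4.25, n = 12
h = (b - a)/n = 0.229167

Trapezoidal rule: (h/2)[f(x₀) + 2f(x₁) + 2f(x₂) + ... + f(xₙ)]

x_0 = 1.5000, f(x_0) = 6.722534, coefficient = 1
x_1 = 1.7292, f(x_1) = 9.745506, coefficient = 2
x_2 = 1.9583, f(x_2) = 13.879697, coefficient = 2
x_3 = 2.1875, f(x_3) = 19.496975, coefficient = 2
x_4 = 2.4167, f(x_4) = 27.087053, coefficient = 2
x_5 = 2.6458, f(x_5) = 37.293513, coefficient = 2
x_6 = 2.8750, f(x_6) = 50.960594, coefficient = 2
x_7 = 3.1042, f(x_7) = 69.193848, coefficient = 2
x_8 = 3.3333, f(x_8) = 93.438750, coefficient = 2
x_9 = 3.5625, f(x_9) = 125.582454, coefficient = 2
x_10 = 3.7917, f(x_10) = 168.085427, coefficient = 2
x_11 = 4.0208, f(x_11) = 224.151578, coefficient = 2
x_12 = 4.2500, f(x_12) = 297.948002, coefficient = 1

I ≈ (0.229167/2) × 1982.501326 = 227.161610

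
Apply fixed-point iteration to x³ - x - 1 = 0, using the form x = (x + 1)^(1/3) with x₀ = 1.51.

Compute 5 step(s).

Equation: x³ - x - 1 = 0
Fixed-point form: x = (x + 1)^(1/3)
x₀ = 1.51

x_1 = g(1.510000) = 1.359016
x_2 = g(1.359016) = 1.331201
x_3 = g(1.331201) = 1.325948
x_4 = g(1.325948) = 1.324952
x_5 = g(1.324952) = 1.324762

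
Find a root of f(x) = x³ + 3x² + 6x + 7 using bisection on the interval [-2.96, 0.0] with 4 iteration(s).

f(x) = x³ + 3x² + 6x + 7
Initial interval: [-2.96, 0.0]

Iteration 1:
  c_1 = (-2.960000 + 0.000000)/2 = -1.480000
  f(c_1) = f(-1.480000) = 1.449408
  f(a) × f(c) < 0, new interval: [-2.960000, -1.480000]
Iteration 2:
  c_2 = (-2.960000 + (-1.480000))/2 = -2.220000
  f(c_2) = f(-2.220000) = -2.475848
  f(a) × f(c) ≥ 0, new interval: [-2.220000, -1.480000]
Iteration 3:
  c_3 = (-2.220000 + (-1.480000))/2 = -1.850000
  f(c_3) = f(-1.850000) = -0.164125
  f(a) × f(c) ≥ 0, new interval: [-1.850000, -1.480000]
Iteration 4:
  c_4 = (-1.850000 + (-1.480000))/2 = -1.665000
  f(c_4) = f(-1.665000) = 0.710920
  f(a) × f(c) < 0, new interval: [-1.850000, -1.665000]

After 4 iteration(s), the approximation is c_4 = -1.665000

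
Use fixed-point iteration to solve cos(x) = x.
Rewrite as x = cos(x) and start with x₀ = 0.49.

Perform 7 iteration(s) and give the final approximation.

Equation: cos(x) = x
Fixed-point form: x = cos(x)
x₀ = 0.49

x_1 = g(0.490000) = 0.882333
x_2 = g(0.882333) = 0.635351
x_3 = g(0.635351) = 0.804863
x_4 = g(0.804863) = 0.693210
x_5 = g(0.693210) = 0.769199
x_6 = g(0.769199) = 0.718468
x_7 = g(0.718468) = 0.752815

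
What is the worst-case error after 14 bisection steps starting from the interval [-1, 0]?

Bisection error bound: |error| ≤ (b-a)/2^n
|error| ≤ (0 - (-1))/2^14 = 1/2^14
|error| ≤ 0.0000610352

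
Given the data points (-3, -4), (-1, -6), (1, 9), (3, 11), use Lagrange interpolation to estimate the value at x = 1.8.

Lagrange interpolation formula:
P(x) = Σ yᵢ × Lᵢ(x)
where Lᵢ(x) = Π_{j≠i} (x - xⱼ)/(xᵢ - xⱼ)

L_0(1.8) = (1.8 - (-1))/(-3 - (-1)) × (1.8 - 1)/(-3 - 1) × (1.8 - 3)/(-3 - 3) = 0.056000
L_1(1.8) = (1.8 - (-3))/(-1 - (-3)) × (1.8 - 1)/(-1 - 1) × (1.8 - 3)/(-1 - 3) = -0.288000
L_2(1.8) = (1.8 - (-3))/(1 - (-3)) × (1.8 - (-1))/(1 - (-1)) × (1.8 - 3)/(1 - 3) = 1.008000
L_3(1.8) = (1.8 - (-3))/(3 - (-3)) × (1.8 - (-1))/(3 - (-1)) × (1.8 - 1)/(3 - 1) = 0.224000

P(1.8) = (-4)×L_0(1.8) + (-6)×L_1(1.8) + 9×L_2(1.8) + 11×L_3(1.8)
P(1.8) = 13.040000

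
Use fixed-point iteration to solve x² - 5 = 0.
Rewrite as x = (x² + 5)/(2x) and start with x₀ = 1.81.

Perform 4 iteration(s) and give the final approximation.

Equation: x² - 5 = 0
Fixed-point form: x = (x² + 5)/(2x)
x₀ = 1.81

x_1 = g(1.810000) = 2.286215
x_2 = g(2.286215) = 2.236618
x_3 = g(2.236618) = 2.236068
x_4 = g(2.236068) = 2.236068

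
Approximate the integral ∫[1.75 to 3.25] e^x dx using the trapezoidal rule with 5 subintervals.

f(x) = e^x
a = 1.75, b = 3.25, n = 5
h = (b - a)/n = 0.300000

Trapezoidal rule: (h/2)[f(x₀) + 2f(x₁) + 2f(x₂) + ... + f(xₙ)]

x_0 = 1.7500, f(x_0) = 5.754603, coefficient = 1
x_1 = 2.0500, f(x_1) = 7.767901, coefficient = 2
x_2 = 2.3500, f(x_2) = 10.485570, coefficient = 2
x_3 = 2.6500, f(x_3) = 14.154039, coefficient = 2
x_4 = 2.9500, f(x_4) = 19.105954, coefficient = 2
x_5 = 3.2500, f(x_5) = 25.790340, coefficient = 1

I ≈ (0.300000/2) × 134.571869 = 20.185780
Exact value: 20.035737
Error: 0.150043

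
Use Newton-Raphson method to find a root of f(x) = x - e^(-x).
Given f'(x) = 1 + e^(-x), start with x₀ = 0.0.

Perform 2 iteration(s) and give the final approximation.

f(x) = x - e^(-x)
f'(x) = 1 + e^(-x)
x₀ = 0.0

Newton-Raphson formula: x_{n+1} = x_n - f(x_n)/f'(x_n)

Iteration 1:
  f(0.000000) = -1.000000
  f'(0.000000) = 2.000000
  x_1 = 0.000000 - (-1.000000)/2.000000 = 0.500000
Iteration 2:
  f(0.500000) = -0.106531
  f'(0.500000) = 1.606531
  x_2 = 0.500000 - (-0.106531)/1.606531 = 0.566311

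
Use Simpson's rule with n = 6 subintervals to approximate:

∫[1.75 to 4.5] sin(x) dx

f(x) = sin(x)
a = 1.75, b = 4.5, n = 6
h = (b - a)/n = 0.458333

Simpson's rule: (h/3)[f(x₀) + 4f(x₁) + 2f(x₂) + ... + f(xₙ)]

x_0 = 1.7500, f(x_0) = 0.983986, coefficient = 1
x_1 = 2.2083, f(x_1) = 0.803564, coefficient = 4
x_2 = 2.6667, f(x_2) = 0.457273, coefficient = 2
x_3 = 3.1250, f(x_3) = 0.016592, coefficient = 4
x_4 = 3.5833, f(x_4) = -0.427514, coefficient = 2
x_5 = 4.0417, f(x_5) = -0.783373, coefficient = 4
x_6 = 4.5000, f(x_6) = -0.977530, coefficient = 1

I ≈ (0.458333/3) × 0.213106 = 0.032558
Exact value: 0.032550
Error: 0.000008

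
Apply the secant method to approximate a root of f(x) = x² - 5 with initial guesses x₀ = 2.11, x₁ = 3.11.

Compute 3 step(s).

f(x) = x² - 5
x₀ = 2.11, x₁ = 3.11

Secant formula: x_{n+1} = x_n - f(x_n)(x_n - x_{n-1})/(f(x_n) - f(x_{n-1}))

Iteration 1:
  f(2.110000) = -0.547900
  f(3.110000) = 4.672100
  x_2 = 3.110000 - 4.672100×(3.110000 - 2.110000)/(4.672100 - (-0.547900))
       = 2.214962
Iteration 2:
  f(3.110000) = 4.672100
  f(2.214962) = -0.093945
  x_3 = 2.214962 - (-0.093945)×(2.214962 - 3.110000)/(-0.093945 - 4.672100)
       = 2.232604
Iteration 3:
  f(2.214962) = -0.093945
  f(2.232604) = -0.015479
  x_4 = 2.232604 - (-0.015479)×(2.232604 - 2.214962)/(-0.015479 - (-0.093945))
       = 2.236084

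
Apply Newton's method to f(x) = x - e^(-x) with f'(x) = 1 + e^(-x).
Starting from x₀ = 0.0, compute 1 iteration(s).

f(x) = x - e^(-x)
f'(x) = 1 + e^(-x)
x₀ = 0.0

Newton-Raphson formula: x_{n+1} = x_n - f(x_n)/f'(x_n)

Iteration 1:
  f(0.000000) = -1.000000
  f'(0.000000) = 2.000000
  x_1 = 0.000000 - (-1.000000)/2.000000 = 0.500000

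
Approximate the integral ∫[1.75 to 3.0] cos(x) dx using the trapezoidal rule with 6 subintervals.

f(x) = cos(x)
a = 1.75, b = 3.0, n = 6
h = (b - a)/n = 0.208333

Trapezoidal rule: (h/2)[f(x₀) + 2f(x₁) + 2f(x₂) + ... + f(xₙ)]

x_0 = 1.7500, f(x_0) = -0.178246, coefficient = 1
x_1 = 1.9583, f(x_1) = -0.377909, coefficient = 2
x_2 = 2.1667, f(x_2) = -0.561229, coefficient = 2
x_3 = 2.3750, f(x_3) = -0.720278, coefficient = 2
x_4 = 2.5833, f(x_4) = -0.848178, coefficient = 2
x_5 = 2.7917, f(x_5) = -0.939398, coefficient = 2
x_6 = 3.0000, f(x_6) = -0.989992, coefficient = 1

I ≈ (0.208333/2) × -8.062226 = -0.839815
Exact value: -0.842866
Error: 0.003051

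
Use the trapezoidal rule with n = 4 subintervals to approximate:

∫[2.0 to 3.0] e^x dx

f(x) = e^x
a = 2.0, b = 3.0, n = 4
h = (b - a)/n = 0.250000

Trapezoidal rule: (h/2)[f(x₀) + 2f(x₁) + 2f(x₂) + ... + f(xₙ)]

x_0 = 2.0000, f(x_0) = 7.389056, coefficient = 1
x_1 = 2.2500, f(x_1) = 9.487736, coefficient = 2
x_2 = 2.5000, f(x_2) = 12.182494, coefficient = 2
x_3 = 2.7500, f(x_3) = 15.642632, coefficient = 2
x_4 = 3.0000, f(x_4) = 20.085537, coefficient = 1

I ≈ (0.250000/2) × 102.100316 = 12.762540
Exact value: 12.696481
Error: 0.066059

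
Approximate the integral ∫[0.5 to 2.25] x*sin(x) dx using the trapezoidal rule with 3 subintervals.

f(x) = x*sin(x)
a = 0.5, b = 2.25, n = 3
h = (b - a)/n = 0.583333

Trapezoidal rule: (h/2)[f(x₀) + 2f(x₁) + 2f(x₂) + ... + f(xₙ)]

x_0 = 0.5000, f(x_0) = 0.239713, coefficient = 1
x_1 = 1.0833, f(x_1) = 0.957151, coefficient = 2
x_2 = 1.6667, f(x_2) = 1.659013, coefficient = 2
x_3 = 2.2500, f(x_3) = 1.750665, coefficient = 1

I ≈ (0.583333/2) × 7.222706 = 2.106623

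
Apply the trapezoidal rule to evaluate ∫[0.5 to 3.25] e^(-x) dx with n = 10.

f(x) = e^(-x)
a = 0.5, b = 3.25, n = 10
h = (b - a)/n = 0.275000

Trapezoidal rule: (h/2)[f(x₀) + 2f(x₁) + 2f(x₂) + ... + f(xₙ)]

x_0 = 0.5000, f(x_0) = 0.606531, coefficient = 1
x_1 = 0.7750, f(x_1) = 0.460704, coefficient = 2
x_2 = 1.0500, f(x_2) = 0.349938, coefficient = 2
x_3 = 1.3250, f(x_3) = 0.265803, coefficient = 2
x_4 = 1.6000, f(x_4) = 0.201897, coefficient = 2
x_5 = 1.8750, f(x_5) = 0.153355, coefficient = 2
x_6 = 2.1500, f(x_6) = 0.116484, coefficient = 2
x_7 = 2.4250, f(x_7) = 0.088478, coefficient = 2
x_8 = 2.7000, f(x_8) = 0.067206, coefficient = 2
x_9 = 2.9750, f(x_9) = 0.051047, coefficient = 2
x_10 = 3.2500, f(x_10) = 0.038774, coefficient = 1

I ≈ (0.275000/2) × 4.155127 = 0.571330
Exact value: 0.567756
Error: 0.003574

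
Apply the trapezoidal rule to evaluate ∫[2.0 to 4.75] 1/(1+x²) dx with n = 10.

f(x) = 1/(1+x²)
a = 2.0, b = 4.75, n = 10
h = (b - a)/n = 0.275000

Trapezoidal rule: (h/2)[f(x₀) + 2f(x₁) + 2f(x₂) + ... + f(xₙ)]

x_0 = 2.0000, f(x_0) = 0.200000, coefficient = 1
x_1 = 2.2750, f(x_1) = 0.161927, coefficient = 2
x_2 = 2.5500, f(x_2) = 0.133289, coefficient = 2
x_3 = 2.8250, f(x_3) = 0.111351, coefficient = 2
x_4 = 3.1000, f(x_4) = 0.094251, coefficient = 2
x_5 = 3.3750, f(x_5) = 0.080706, coefficient = 2
x_6 = 3.6500, f(x_6) = 0.069820, coefficient = 2
x_7 = 3.9250, f(x_7) = 0.060955, coefficient = 2
x_8 = 4.2000, f(x_8) = 0.053648, coefficient = 2
x_9 = 4.4750, f(x_9) = 0.047561, coefficient = 2
x_10 = 4.7500, f(x_10) = 0.042440, coefficient = 1

I ≈ (0.275000/2) × 1.869455 = 0.257050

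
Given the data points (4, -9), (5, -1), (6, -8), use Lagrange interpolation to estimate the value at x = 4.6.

Lagrange interpolation formula:
P(x) = Σ yᵢ × Lᵢ(x)
where Lᵢ(x) = Π_{j≠i} (x - xⱼ)/(xᵢ - xⱼ)

L_0(4.6) = (4.6 - 5)/(4 - 5) × (4.6 - 6)/(4 - 6) = 0.280000
L_1(4.6) = (4.6 - 4)/(5 - 4) × (4.6 - 6)/(5 - 6) = 0.840000
L_2(4.6) = (4.6 - 4)/(6 - 4) × (4.6 - 5)/(6 - 5) = -0.120000

P(4.6) = (-9)×L_0(4.6) + (-1)×L_1(4.6) + (-8)×L_2(4.6)
P(4.6) = -2.400000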